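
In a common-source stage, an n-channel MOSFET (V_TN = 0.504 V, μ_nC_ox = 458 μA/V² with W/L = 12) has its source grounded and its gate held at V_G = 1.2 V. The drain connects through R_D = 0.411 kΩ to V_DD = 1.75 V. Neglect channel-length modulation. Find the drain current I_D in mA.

I_D = 1.33 mA

V_GS = V_G = 1.2 V, so V_ov = 1.2 − 0.504 = 0.696 V.
k_n = μ_nC_ox · (W/L) = 5.496 mA/V².
Assume saturation: I_D = ½ k_n V_ov² = 0.5 × 5.496 × 0.696² = 1.33 mA, giving V_DS = V_DD − I_D R_D = 1.75 − 1.33 × 0.411 = 1.2 V.
V_DS = 1.2 V ≥ V_ov = 0.696 V, confirming saturation.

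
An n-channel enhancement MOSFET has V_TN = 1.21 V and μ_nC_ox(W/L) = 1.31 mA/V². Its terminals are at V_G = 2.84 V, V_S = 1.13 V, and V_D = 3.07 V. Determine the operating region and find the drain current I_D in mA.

V_GS = V_G − V_S = 2.84 − 1.13 = 1.71 V; V_DS = V_D − V_S = 3.07 − 1.13 = 1.94 V.
V_ov = V_GS − V_TN = 1.71 − 1.21 = 0.5 V.
Since V_DS = 1.94 V ≥ V_ov = 0.5 V, the device is in saturation.
I_D = ½ k_n V_ov² = 0.5 × 1.31 × 0.5² = 0.164 mA.

Saturation; I_D = 0.164 mA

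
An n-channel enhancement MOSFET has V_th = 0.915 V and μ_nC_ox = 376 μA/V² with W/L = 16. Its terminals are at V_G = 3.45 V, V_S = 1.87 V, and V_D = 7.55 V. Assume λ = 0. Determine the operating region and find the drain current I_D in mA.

Saturation; I_D = 1.33 mA

V_GS = V_G − V_S = 3.45 − 1.87 = 1.58 V; V_DS = V_D − V_S = 7.55 − 1.87 = 5.68 V.
k_n = μ_nC_ox · (W/L) = 6.016 mA/V².
V_ov = V_GS − V_th = 1.58 − 0.915 = 0.665 V.
Since V_DS = 5.68 V ≥ V_ov = 0.665 V, the device is in saturation.
I_D = ½ k_n V_ov² = 0.5 × 6.016 × 0.665² = 1.33 mA.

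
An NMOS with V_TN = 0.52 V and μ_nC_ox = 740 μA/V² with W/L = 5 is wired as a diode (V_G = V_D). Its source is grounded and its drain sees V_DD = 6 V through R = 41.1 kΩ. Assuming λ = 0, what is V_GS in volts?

V_GS = 0.782 V

With gate tied to drain, V_GS = V_DS ≥ V_GS − V_TN, so the device is in saturation.
k_n = μ_nC_ox · (W/L) = 3.7 mA/V².
KCL at the drain: ½ k_n (V_GS − V_TN)² = (V_DD − V_GS)/R.
Let x = V_GS − 0.52. Then 76 x² + x − 5.48 = 0, giving x = 0.262 V (positive root), so V_GS = 0.782 V.
I_D = (V_DD − V_GS)/R = (6 − 0.782) / 41.1 = 0.127 mA.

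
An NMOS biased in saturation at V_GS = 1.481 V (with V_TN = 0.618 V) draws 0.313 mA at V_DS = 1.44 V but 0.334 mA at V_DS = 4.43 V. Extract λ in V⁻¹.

λ = 0.0232 V⁻¹

With V_GS fixed, I_D ∝ (1 + λ V_DS) in saturation, so I_D2/I_D1 = (1 + λ V_DS2)/(1 + λ V_DS1).
0.334/0.313 = 1.067 = (1 + 4.43 λ)/(1 + 1.44 λ).
Solving: λ (I_D1 V_DS2 − I_D2 V_DS1) = I_D2 − I_D1, so λ = (0.334 − 0.313) / (0.313 × 4.43 − 0.334 × 1.44) = 0.021 / 0.906 = 0.0232 V⁻¹.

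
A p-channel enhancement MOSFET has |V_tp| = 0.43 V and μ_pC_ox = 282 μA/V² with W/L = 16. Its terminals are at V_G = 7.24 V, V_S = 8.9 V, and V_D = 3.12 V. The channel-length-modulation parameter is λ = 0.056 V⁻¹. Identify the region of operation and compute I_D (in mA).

V_SG = V_S − V_G = 8.9 − 7.24 = 1.66 V; V_SD = V_S − V_D = 8.9 − 3.12 = 5.78 V.
k_p = μ_pC_ox · (W/L) = 4.512 mA/V².
V_ov = V_SG − |V_tp| = 1.66 − 0.43 = 1.23 V.
Since V_SD = 5.78 V ≥ V_ov = 1.23 V, the device is in saturation.
I_D = ½ k_p V_ov² (1 + λ V_SD) = 0.5 × 4.512 × 1.23² × (1 + 0.056 × 5.78) = 4.52 mA.

Saturation; I_D = 4.52 mA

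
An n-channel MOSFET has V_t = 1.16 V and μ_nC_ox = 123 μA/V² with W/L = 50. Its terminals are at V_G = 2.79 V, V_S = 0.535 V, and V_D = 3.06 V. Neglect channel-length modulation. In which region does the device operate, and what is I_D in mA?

Saturation; I_D = 3.69 mA

V_GS = V_G − V_S = 2.79 − 0.535 = 2.25 V; V_DS = V_D − V_S = 3.06 − 0.535 = 2.52 V.
k_n = μ_nC_ox · (W/L) = 6.15 mA/V².
V_ov = V_GS − V_t = 2.25 − 1.16 = 1.09 V.
Since V_DS = 2.52 V ≥ V_ov = 1.09 V, the device is in saturation.
I_D = ½ k_n V_ov² = 0.5 × 6.15 × 1.09² = 3.69 mA.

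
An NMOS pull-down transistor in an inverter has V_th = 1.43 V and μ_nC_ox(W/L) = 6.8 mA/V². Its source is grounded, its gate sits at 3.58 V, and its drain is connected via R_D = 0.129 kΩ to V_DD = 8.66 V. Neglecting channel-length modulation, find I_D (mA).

I_D = 15.7 mA

V_GS = V_G = 3.58 V, so V_ov = 3.58 − 1.43 = 2.15 V.
Assume saturation: I_D = ½ k_n V_ov² = 0.5 × 6.8 × 2.15² = 15.7 mA, giving V_DS = V_DD − I_D R_D = 8.66 − 15.7 × 0.129 = 6.63 V.
V_DS = 6.63 V ≥ V_ov = 2.15 V, confirming saturation.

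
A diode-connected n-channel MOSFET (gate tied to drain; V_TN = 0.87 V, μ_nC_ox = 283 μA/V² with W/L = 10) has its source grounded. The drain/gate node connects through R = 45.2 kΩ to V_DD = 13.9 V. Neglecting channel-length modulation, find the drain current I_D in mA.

I_D = 0.278 mA

With gate tied to drain, V_GS = V_DS ≥ V_GS − V_TN, so the device is in saturation.
k_n = μ_nC_ox · (W/L) = 2.83 mA/V².
KCL at the drain: ½ k_n (V_GS − V_TN)² = (V_DD − V_GS)/R.
Let x = V_GS − 0.87. Then 64 x² + x − 13.03 = 0, giving x = 0.444 V (positive root), so V_GS = 1.31 V.
I_D = (V_DD − V_GS)/R = (13.9 − 1.31) / 45.2 = 0.278 mA.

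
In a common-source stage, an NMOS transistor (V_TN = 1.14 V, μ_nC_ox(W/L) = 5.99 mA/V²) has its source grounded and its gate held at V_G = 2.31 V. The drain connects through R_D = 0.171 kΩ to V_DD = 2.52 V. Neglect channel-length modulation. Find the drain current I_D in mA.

V_GS = V_G = 2.31 V, so V_ov = 2.31 − 1.14 = 1.17 V.
Assume saturation: I_D = ½ k_n V_ov² = 0.5 × 5.99 × 1.17² = 4.1 mA, giving V_DS = V_DD − I_D R_D = 2.52 − 4.1 × 0.171 = 1.82 V.
V_DS = 1.82 V ≥ V_ov = 1.17 V, confirming saturation.

I_D = 4.10 mA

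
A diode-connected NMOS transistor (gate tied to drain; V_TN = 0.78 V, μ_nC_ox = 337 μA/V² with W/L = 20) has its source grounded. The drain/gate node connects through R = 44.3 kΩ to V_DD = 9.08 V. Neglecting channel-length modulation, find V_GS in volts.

With gate tied to drain, V_GS = V_DS ≥ V_GS − V_TN, so the device is in saturation.
k_n = μ_nC_ox · (W/L) = 6.74 mA/V².
KCL at the drain: ½ k_n (V_GS − V_TN)² = (V_DD − V_GS)/R.
Let x = V_GS − 0.78. Then 149 x² + x − 8.3 = 0, giving x = 0.232 V (positive root), so V_GS = 1.01 V.
I_D = (V_DD − V_GS)/R = (9.08 − 1.01) / 44.3 = 0.182 mA.

V_GS = 1.01 V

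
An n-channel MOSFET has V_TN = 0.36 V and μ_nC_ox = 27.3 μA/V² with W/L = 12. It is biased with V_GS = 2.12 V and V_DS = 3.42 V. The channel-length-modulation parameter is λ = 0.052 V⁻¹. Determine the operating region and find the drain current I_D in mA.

Saturation; I_D = 0.598 mA

k_n = μ_nC_ox · (W/L) = 0.3276 mA/V².
V_ov = V_GS − V_TN = 2.12 − 0.36 = 1.76 V.
Since V_DS = 3.42 V ≥ V_ov = 1.76 V, the device is in saturation.
I_D = ½ k_n V_ov² (1 + λ V_DS) = 0.5 × 0.3276 × 1.76² × (1 + 0.052 × 3.42) = 0.598 mA.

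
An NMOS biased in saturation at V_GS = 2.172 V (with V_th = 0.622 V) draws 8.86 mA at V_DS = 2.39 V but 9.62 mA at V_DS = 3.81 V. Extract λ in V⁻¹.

λ = 0.0706 V⁻¹

With V_GS fixed, I_D ∝ (1 + λ V_DS) in saturation, so I_D2/I_D1 = (1 + λ V_DS2)/(1 + λ V_DS1).
9.62/8.86 = 1.086 = (1 + 3.81 λ)/(1 + 2.39 λ).
Solving: λ (I_D1 V_DS2 − I_D2 V_DS1) = I_D2 − I_D1, so λ = (9.62 − 8.86) / (8.86 × 3.81 − 9.62 × 2.39) = 0.76 / 10.8 = 0.0706 V⁻¹.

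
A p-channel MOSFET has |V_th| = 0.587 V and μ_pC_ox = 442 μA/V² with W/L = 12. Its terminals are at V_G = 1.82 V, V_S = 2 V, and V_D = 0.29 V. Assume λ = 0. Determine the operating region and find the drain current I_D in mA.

V_SG = V_S − V_G = 2 − 1.82 = 0.18 V; V_SD = V_S − V_D = 2 − 0.29 = 1.71 V.
V_SG = 0.18 V < |V_th| = 0.587 V, so the transistor is in cutoff.

Cutoff; I_D = 0 mA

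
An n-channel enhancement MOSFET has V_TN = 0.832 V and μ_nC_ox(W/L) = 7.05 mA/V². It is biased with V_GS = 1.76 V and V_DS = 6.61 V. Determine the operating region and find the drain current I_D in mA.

Saturation; I_D = 3.04 mA

V_ov = V_GS − V_TN = 1.76 − 0.832 = 0.928 V.
Since V_DS = 6.61 V ≥ V_ov = 0.928 V, the device is in saturation.
I_D = ½ k_n V_ov² = 0.5 × 7.05 × 0.928² = 3.04 mA.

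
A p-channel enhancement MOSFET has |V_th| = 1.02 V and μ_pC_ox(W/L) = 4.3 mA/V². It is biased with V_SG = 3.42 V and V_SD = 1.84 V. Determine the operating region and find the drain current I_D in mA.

V_ov = V_SG − |V_th| = 3.42 − 1.02 = 2.4 V.
Since V_SD = 1.84 V < V_ov = 2.4 V, the device is in the triode region.
I_D = k_p [V_ov · V_SD − ½ V_SD²] = 4.3 × [2.4 × 1.84 − 0.5 × 1.84²] = 11.7 mA.

Triode; I_D = 11.7 mA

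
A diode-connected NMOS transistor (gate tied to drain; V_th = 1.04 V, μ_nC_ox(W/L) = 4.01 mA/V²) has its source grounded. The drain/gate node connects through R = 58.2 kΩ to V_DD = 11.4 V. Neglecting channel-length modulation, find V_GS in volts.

With gate tied to drain, V_GS = V_DS ≥ V_GS − V_th, so the device is in saturation.
KCL at the drain: ½ k_n (V_GS − V_th)² = (V_DD − V_GS)/R.
Let x = V_GS − 1.04. Then 117 x² + x − 10.36 = 0, giving x = 0.294 V (positive root), so V_GS = 1.33 V.
I_D = (V_DD − V_GS)/R = (11.4 − 1.33) / 58.2 = 0.173 mA.

V_GS = 1.33 V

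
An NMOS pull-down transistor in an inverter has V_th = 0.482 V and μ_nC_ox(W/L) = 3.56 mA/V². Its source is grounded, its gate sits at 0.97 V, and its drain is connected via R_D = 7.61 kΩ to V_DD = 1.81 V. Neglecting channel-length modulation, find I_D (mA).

I_D = 0.218 mA

V_GS = V_G = 0.97 V, so V_ov = 0.97 − 0.482 = 0.488 V.
Assume saturation: I_D = ½ k_n V_ov² = 0.5 × 3.56 × 0.488² = 0.424 mA, giving V_DS = V_DD − I_D R_D = 1.81 − 0.424 × 7.61 = -1.42 V.
But -1.42 V < V_ov = 0.488 V, so the device is actually in triode.
In triode I_D = k_n[V_ov V_DS − ½ V_DS²] and I_D = (V_DD − V_DS)/R_D. Equating: 13.5 V_DS² − 14.22 V_DS + 1.81 = 0, giving V_DS = 0.148 V (the root below V_ov).
I_D = (1.81 − 0.148) / 7.61 = 0.218 mA.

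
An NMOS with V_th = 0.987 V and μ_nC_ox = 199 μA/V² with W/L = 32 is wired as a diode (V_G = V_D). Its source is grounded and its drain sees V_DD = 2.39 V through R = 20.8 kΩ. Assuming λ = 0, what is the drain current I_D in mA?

I_D = 0.0608 mA

With gate tied to drain, V_GS = V_DS ≥ V_GS − V_th, so the device is in saturation.
k_n = μ_nC_ox · (W/L) = 6.368 mA/V².
KCL at the drain: ½ k_n (V_GS − V_th)² = (V_DD − V_GS)/R.
Let x = V_GS − 0.987. Then 66.2 x² + x − 1.403 = 0, giving x = 0.138 V (positive root), so V_GS = 1.13 V.
I_D = (V_DD − V_GS)/R = (2.39 − 1.13) / 20.8 = 0.0608 mA.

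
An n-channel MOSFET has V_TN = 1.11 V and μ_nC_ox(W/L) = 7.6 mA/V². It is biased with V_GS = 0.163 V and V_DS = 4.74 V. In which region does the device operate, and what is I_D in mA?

V_GS = 0.163 V < V_TN = 1.11 V, so the transistor is in cutoff.

Cutoff; I_D = 0 mA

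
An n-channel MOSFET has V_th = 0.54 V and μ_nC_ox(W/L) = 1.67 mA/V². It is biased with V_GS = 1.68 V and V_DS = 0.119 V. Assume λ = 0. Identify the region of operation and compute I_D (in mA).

Triode; I_D = 0.215 mA

V_ov = V_GS − V_th = 1.68 − 0.54 = 1.14 V.
Since V_DS = 0.119 V < V_ov = 1.14 V, the device is in the triode region.
I_D = k_n [V_ov · V_DS − ½ V_DS²] = 1.67 × [1.14 × 0.119 − 0.5 × 0.119²] = 0.215 mA.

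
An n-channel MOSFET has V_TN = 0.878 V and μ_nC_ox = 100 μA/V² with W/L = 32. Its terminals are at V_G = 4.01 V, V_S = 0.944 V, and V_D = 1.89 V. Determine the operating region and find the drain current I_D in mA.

V_GS = V_G − V_S = 4.01 − 0.944 = 3.07 V; V_DS = V_D − V_S = 1.89 − 0.944 = 0.946 V.
k_n = μ_nC_ox · (W/L) = 3.2 mA/V².
V_ov = V_GS − V_TN = 3.07 − 0.878 = 2.19 V.
Since V_DS = 0.946 V < V_ov = 2.19 V, the device is in the triode region.
I_D = k_n [V_ov · V_DS − ½ V_DS²] = 3.2 × [2.19 × 0.946 − 0.5 × 0.946²] = 5.19 mA.

Triode; I_D = 5.19 mA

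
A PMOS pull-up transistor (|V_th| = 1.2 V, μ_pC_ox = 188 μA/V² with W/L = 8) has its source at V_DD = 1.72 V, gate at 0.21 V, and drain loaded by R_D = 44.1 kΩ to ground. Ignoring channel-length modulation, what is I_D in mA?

I_D = 0.0369 mA

V_SG = V_DD − V_G = 1.72 − 0.21 = 1.51 V, so V_ov = 1.51 − 1.2 = 0.31 V.
k_p = μ_pC_ox · (W/L) = 1.504 mA/V².
Assume saturation: I_D = ½ k_p V_ov² = 0.5 × 1.504 × 0.31² = 0.0723 mA, giving V_SD = V_DD − I_D R_D = 1.72 − 0.0723 × 44.1 = -1.47 V.
But -1.47 V < V_ov = 0.31 V, so the device is actually in triode.
In triode I_D = k_p[V_ov V_SD − ½ V_SD²] and I_D = (V_DD − V_SD)/R_D. Equating: 33.2 V_SD² − 21.56 V_SD + 1.72 = 0, giving V_SD = 0.0931 V (the root below V_ov).
I_D = (1.72 − 0.0931) / 44.1 = 0.0369 mA.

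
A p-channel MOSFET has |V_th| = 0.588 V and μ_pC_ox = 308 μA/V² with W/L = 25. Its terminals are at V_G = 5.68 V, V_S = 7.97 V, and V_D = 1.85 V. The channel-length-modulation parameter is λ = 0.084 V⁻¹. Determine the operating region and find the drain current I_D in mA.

Saturation; I_D = 16.9 mA

V_SG = V_S − V_G = 7.97 − 5.68 = 2.29 V; V_SD = V_S − V_D = 7.97 − 1.85 = 6.12 V.
k_p = μ_pC_ox · (W/L) = 7.7 mA/V².
V_ov = V_SG − |V_th| = 2.29 − 0.588 = 1.7 V.
Since V_SD = 6.12 V ≥ V_ov = 1.7 V, the device is in saturation.
I_D = ½ k_p V_ov² (1 + λ V_SD) = 0.5 × 7.7 × 1.7² × (1 + 0.084 × 6.12) = 16.9 mA.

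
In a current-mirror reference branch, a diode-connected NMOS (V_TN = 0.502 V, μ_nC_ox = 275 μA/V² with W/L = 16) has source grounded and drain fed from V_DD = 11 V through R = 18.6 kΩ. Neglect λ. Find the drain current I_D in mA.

I_D = 0.538 mA

With gate tied to drain, V_GS = V_DS ≥ V_GS − V_TN, so the device is in saturation.
k_n = μ_nC_ox · (W/L) = 4.4 mA/V².
KCL at the drain: ½ k_n (V_GS − V_TN)² = (V_DD − V_GS)/R.
Let x = V_GS − 0.502. Then 40.9 x² + x − 10.5 = 0, giving x = 0.494 V (positive root), so V_GS = 0.996 V.
I_D = (V_DD − V_GS)/R = (11 − 0.996) / 18.6 = 0.538 mA.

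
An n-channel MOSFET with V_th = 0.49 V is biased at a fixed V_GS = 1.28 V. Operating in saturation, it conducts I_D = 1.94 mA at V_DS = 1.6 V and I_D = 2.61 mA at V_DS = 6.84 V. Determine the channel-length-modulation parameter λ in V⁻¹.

With V_GS fixed, I_D ∝ (1 + λ V_DS) in saturation, so I_D2/I_D1 = (1 + λ V_DS2)/(1 + λ V_DS1).
2.61/1.94 = 1.345 = (1 + 6.84 λ)/(1 + 1.6 λ).
Solving: λ (I_D1 V_DS2 − I_D2 V_DS1) = I_D2 − I_D1, so λ = (2.61 − 1.94) / (1.94 × 6.84 − 2.61 × 1.6) = 0.67 / 9.09 = 0.0737 V⁻¹.

λ = 0.0737 V⁻¹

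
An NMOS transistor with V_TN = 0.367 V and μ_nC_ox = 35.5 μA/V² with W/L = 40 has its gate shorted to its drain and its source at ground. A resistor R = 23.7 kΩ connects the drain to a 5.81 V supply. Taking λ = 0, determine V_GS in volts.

V_GS = 0.907 V

With gate tied to drain, V_GS = V_DS ≥ V_GS − V_TN, so the device is in saturation.
k_n = μ_nC_ox · (W/L) = 1.42 mA/V².
KCL at the drain: ½ k_n (V_GS − V_TN)² = (V_DD − V_GS)/R.
Let x = V_GS − 0.367. Then 16.8 x² + x − 5.443 = 0, giving x = 0.54 V (positive root), so V_GS = 0.907 V.
I_D = (V_DD − V_GS)/R = (5.81 − 0.907) / 23.7 = 0.207 mA.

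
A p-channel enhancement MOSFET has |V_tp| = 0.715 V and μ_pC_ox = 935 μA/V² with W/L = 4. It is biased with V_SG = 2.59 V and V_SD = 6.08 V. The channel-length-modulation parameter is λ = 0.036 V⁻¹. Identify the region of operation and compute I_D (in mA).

Saturation; I_D = 8.01 mA

k_p = μ_pC_ox · (W/L) = 3.74 mA/V².
V_ov = V_SG − |V_tp| = 2.59 − 0.715 = 1.88 V.
Since V_SD = 6.08 V ≥ V_ov = 1.88 V, the device is in saturation.
I_D = ½ k_p V_ov² (1 + λ V_SD) = 0.5 × 3.74 × 1.88² × (1 + 0.036 × 6.08) = 8.01 mA.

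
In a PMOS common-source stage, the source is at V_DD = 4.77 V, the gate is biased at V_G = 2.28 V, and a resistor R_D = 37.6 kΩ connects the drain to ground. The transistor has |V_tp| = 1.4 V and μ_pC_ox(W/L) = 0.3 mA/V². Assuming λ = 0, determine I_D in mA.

V_SG = V_DD − V_G = 4.77 − 2.28 = 2.49 V, so V_ov = 2.49 − 1.4 = 1.09 V.
Assume saturation: I_D = ½ k_p V_ov² = 0.5 × 0.3 × 1.09² = 0.178 mA, giving V_SD = V_DD − I_D R_D = 4.77 − 0.178 × 37.6 = -1.93 V.
But -1.93 V < V_ov = 1.09 V, so the device is actually in triode.
In triode I_D = k_p[V_ov V_SD − ½ V_SD²] and I_D = (V_DD − V_SD)/R_D. Equating: 5.64 V_SD² − 13.3 V_SD + 4.77 = 0, giving V_SD = 0.441 V (the root below V_ov).
I_D = (4.77 − 0.441) / 37.6 = 0.115 mA.

I_D = 0.115 mA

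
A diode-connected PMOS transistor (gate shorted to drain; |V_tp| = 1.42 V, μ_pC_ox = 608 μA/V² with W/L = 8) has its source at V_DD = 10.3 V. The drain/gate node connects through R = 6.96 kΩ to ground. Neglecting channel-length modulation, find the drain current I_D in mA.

With gate tied to drain, V_SG = V_SD ≥ V_SG − |V_tp|, so the device is in saturation.
k_p = μ_pC_ox · (W/L) = 4.864 mA/V².
KCL at the drain: ½ k_p (V_SG − |V_tp|)² = (V_DD − V_SG)/R.
Let x = V_SG − 1.42. Then 16.9 x² + x − 8.88 = 0, giving x = 0.695 V (positive root), so V_SG = 2.12 V.
I_D = (V_DD − V_SG)/R = (10.3 − 2.12) / 6.96 = 1.18 mA.

I_D = 1.18 mA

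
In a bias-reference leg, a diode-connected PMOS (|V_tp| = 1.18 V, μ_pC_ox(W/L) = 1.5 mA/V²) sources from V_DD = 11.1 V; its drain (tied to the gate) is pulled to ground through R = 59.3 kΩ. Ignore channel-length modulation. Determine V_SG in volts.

V_SG = 1.64 V

With gate tied to drain, V_SG = V_SD ≥ V_SG − |V_tp|, so the device is in saturation.
KCL at the drain: ½ k_p (V_SG − |V_tp|)² = (V_DD − V_SG)/R.
Let x = V_SG − 1.18. Then 44.5 x² + x − 9.92 = 0, giving x = 0.461 V (positive root), so V_SG = 1.64 V.
I_D = (V_DD − V_SG)/R = (11.1 − 1.64) / 59.3 = 0.16 mA.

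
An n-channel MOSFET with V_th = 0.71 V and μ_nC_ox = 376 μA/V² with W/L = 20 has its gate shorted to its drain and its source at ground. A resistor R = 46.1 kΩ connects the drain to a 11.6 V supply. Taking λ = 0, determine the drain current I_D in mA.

With gate tied to drain, V_GS = V_DS ≥ V_GS − V_th, so the device is in saturation.
k_n = μ_nC_ox · (W/L) = 7.52 mA/V².
KCL at the drain: ½ k_n (V_GS − V_th)² = (V_DD − V_GS)/R.
Let x = V_GS − 0.71. Then 173 x² + x − 10.89 = 0, giving x = 0.248 V (positive root), so V_GS = 0.958 V.
I_D = (V_DD − V_GS)/R = (11.6 − 0.958) / 46.1 = 0.231 mA.

I_D = 0.231 mA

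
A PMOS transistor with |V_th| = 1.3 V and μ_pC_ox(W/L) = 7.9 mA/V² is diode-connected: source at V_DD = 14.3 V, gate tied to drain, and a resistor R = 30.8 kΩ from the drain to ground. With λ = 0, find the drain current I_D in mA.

I_D = 0.412 mA

With gate tied to drain, V_SG = V_SD ≥ V_SG − |V_th|, so the device is in saturation.
KCL at the drain: ½ k_p (V_SG − |V_th|)² = (V_DD − V_SG)/R.
Let x = V_SG − 1.3. Then 122 x² + x − 13 = 0, giving x = 0.323 V (positive root), so V_SG = 1.62 V.
I_D = (V_DD − V_SG)/R = (14.3 − 1.62) / 30.8 = 0.412 mA.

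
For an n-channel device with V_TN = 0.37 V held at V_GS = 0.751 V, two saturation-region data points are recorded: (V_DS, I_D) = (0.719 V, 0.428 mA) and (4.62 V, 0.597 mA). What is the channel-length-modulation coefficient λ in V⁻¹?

With V_GS fixed, I_D ∝ (1 + λ V_DS) in saturation, so I_D2/I_D1 = (1 + λ V_DS2)/(1 + λ V_DS1).
0.597/0.428 = 1.395 = (1 + 4.62 λ)/(1 + 0.719 λ).
Solving: λ (I_D1 V_DS2 − I_D2 V_DS1) = I_D2 − I_D1, so λ = (0.597 − 0.428) / (0.428 × 4.62 − 0.597 × 0.719) = 0.169 / 1.55 = 0.109 V⁻¹.

λ = 0.109 V⁻¹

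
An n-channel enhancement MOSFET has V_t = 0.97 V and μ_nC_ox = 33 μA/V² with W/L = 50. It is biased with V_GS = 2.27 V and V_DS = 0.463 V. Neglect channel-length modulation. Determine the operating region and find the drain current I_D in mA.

Triode; I_D = 0.816 mA

k_n = μ_nC_ox · (W/L) = 1.65 mA/V².
V_ov = V_GS − V_t = 2.27 − 0.97 = 1.3 V.
Since V_DS = 0.463 V < V_ov = 1.3 V, the device is in the triode region.
I_D = k_n [V_ov · V_DS − ½ V_DS²] = 1.65 × [1.3 × 0.463 − 0.5 × 0.463²] = 0.816 mA.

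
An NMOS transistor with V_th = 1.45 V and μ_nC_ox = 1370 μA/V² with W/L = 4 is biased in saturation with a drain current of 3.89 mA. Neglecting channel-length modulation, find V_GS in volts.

V_GS = 2.64 V

k_n = μ_nC_ox · (W/L) = 5.48 mA/V².
In saturation I_D = ½ k_n (V_GS − V_th)², so V_GS − V_th = √(2 I_D / k_n) = √(2 × 3.89 / 5.48) = 1.19 V.
V_GS = 1.45 + 1.19 = 2.64 V.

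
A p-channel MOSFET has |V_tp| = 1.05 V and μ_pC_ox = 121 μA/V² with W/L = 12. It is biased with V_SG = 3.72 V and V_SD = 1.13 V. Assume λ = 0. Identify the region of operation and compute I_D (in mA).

k_p = μ_pC_ox · (W/L) = 1.452 mA/V².
V_ov = V_SG − |V_tp| = 3.72 − 1.05 = 2.67 V.
Since V_SD = 1.13 V < V_ov = 2.67 V, the device is in the triode region.
I_D = k_p [V_ov · V_SD − ½ V_SD²] = 1.452 × [2.67 × 1.13 − 0.5 × 1.13²] = 3.45 mA.

Triode; I_D = 3.45 mA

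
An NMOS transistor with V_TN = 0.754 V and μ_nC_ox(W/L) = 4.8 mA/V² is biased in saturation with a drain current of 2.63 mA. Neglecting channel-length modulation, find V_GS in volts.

V_GS = 1.80 V

In saturation I_D = ½ k_n (V_GS − V_TN)², so V_GS − V_TN = √(2 I_D / k_n) = √(2 × 2.63 / 4.8) = 1.05 V.
V_GS = 0.754 + 1.05 = 1.8 V.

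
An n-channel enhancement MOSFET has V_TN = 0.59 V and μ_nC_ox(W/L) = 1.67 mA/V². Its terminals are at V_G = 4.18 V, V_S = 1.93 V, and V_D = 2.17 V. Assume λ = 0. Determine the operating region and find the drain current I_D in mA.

Triode; I_D = 0.617 mA

V_GS = V_G − V_S = 4.18 − 1.93 = 2.25 V; V_DS = V_D − V_S = 2.17 − 1.93 = 0.24 V.
V_ov = V_GS − V_TN = 2.25 − 0.59 = 1.66 V.
Since V_DS = 0.24 V < V_ov = 1.66 V, the device is in the triode region.
I_D = k_n [V_ov · V_DS − ½ V_DS²] = 1.67 × [1.66 × 0.24 − 0.5 × 0.24²] = 0.617 mA.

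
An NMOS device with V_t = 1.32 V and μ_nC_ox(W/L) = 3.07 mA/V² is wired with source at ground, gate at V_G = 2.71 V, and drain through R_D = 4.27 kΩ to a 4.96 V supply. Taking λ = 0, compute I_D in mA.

V_GS = V_G = 2.71 V, so V_ov = 2.71 − 1.32 = 1.39 V.
Assume saturation: I_D = ½ k_n V_ov² = 0.5 × 3.07 × 1.39² = 2.97 mA, giving V_DS = V_DD − I_D R_D = 4.96 − 2.97 × 4.27 = -7.7 V.
But -7.7 V < V_ov = 1.39 V, so the device is actually in triode.
In triode I_D = k_n[V_ov V_DS − ½ V_DS²] and I_D = (V_DD − V_DS)/R_D. Equating: 6.55 V_DS² − 19.22 V_DS + 4.96 = 0, giving V_DS = 0.286 V (the root below V_ov).
I_D = (4.96 − 0.286) / 4.27 = 1.09 mA.

I_D = 1.09 mA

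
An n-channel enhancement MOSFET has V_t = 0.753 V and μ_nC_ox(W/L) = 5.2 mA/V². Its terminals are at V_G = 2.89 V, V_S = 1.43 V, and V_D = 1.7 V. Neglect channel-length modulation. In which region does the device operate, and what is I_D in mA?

Triode; I_D = 0.803 mA

V_GS = V_G − V_S = 2.89 − 1.43 = 1.46 V; V_DS = V_D − V_S = 1.7 − 1.43 = 0.27 V.
V_ov = V_GS − V_t = 1.46 − 0.753 = 0.707 V.
Since V_DS = 0.27 V < V_ov = 0.707 V, the device is in the triode region.
I_D = k_n [V_ov · V_DS − ½ V_DS²] = 5.2 × [0.707 × 0.27 − 0.5 × 0.27²] = 0.803 mA.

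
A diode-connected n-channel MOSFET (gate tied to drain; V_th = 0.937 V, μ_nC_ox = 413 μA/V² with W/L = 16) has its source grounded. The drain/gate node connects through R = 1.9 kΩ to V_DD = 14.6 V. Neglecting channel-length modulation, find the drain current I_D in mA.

I_D = 6.46 mA

With gate tied to drain, V_GS = V_DS ≥ V_GS − V_th, so the device is in saturation.
k_n = μ_nC_ox · (W/L) = 6.608 mA/V².
KCL at the drain: ½ k_n (V_GS − V_th)² = (V_DD − V_GS)/R.
Let x = V_GS − 0.937. Then 6.28 x² + x − 13.66 = 0, giving x = 1.4 V (positive root), so V_GS = 2.33 V.
I_D = (V_DD − V_GS)/R = (14.6 − 2.33) / 1.9 = 6.46 mA.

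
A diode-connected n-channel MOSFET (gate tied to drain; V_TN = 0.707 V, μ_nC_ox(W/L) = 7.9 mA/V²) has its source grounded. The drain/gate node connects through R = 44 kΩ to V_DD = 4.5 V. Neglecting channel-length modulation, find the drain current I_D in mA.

I_D = 0.0829 mA

With gate tied to drain, V_GS = V_DS ≥ V_GS − V_TN, so the device is in saturation.
KCL at the drain: ½ k_n (V_GS − V_TN)² = (V_DD − V_GS)/R.
Let x = V_GS − 0.707. Then 174 x² + x − 3.793 = 0, giving x = 0.145 V (positive root), so V_GS = 0.852 V.
I_D = (V_DD − V_GS)/R = (4.5 − 0.852) / 44 = 0.0829 mA.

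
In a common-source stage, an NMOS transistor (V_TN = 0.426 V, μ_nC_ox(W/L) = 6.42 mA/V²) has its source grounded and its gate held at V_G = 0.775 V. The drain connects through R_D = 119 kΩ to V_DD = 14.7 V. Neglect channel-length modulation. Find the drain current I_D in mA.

I_D = 0.123 mA

V_GS = V_G = 0.775 V, so V_ov = 0.775 − 0.426 = 0.349 V.
Assume saturation: I_D = ½ k_n V_ov² = 0.5 × 6.42 × 0.349² = 0.391 mA, giving V_DS = V_DD − I_D R_D = 14.7 − 0.391 × 119 = -31.8 V.
But -31.8 V < V_ov = 0.349 V, so the device is actually in triode.
In triode I_D = k_n[V_ov V_DS − ½ V_DS²] and I_D = (V_DD − V_DS)/R_D. Equating: 382 V_DS² − 267.6 V_DS + 14.7 = 0, giving V_DS = 0.0601 V (the root below V_ov).
I_D = (14.7 − 0.0601) / 119 = 0.123 mA.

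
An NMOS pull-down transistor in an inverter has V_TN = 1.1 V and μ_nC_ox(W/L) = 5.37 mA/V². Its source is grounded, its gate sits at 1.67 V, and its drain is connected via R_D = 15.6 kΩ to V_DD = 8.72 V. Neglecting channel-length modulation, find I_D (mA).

V_GS = V_G = 1.67 V, so V_ov = 1.67 − 1.1 = 0.57 V.
Assume saturation: I_D = ½ k_n V_ov² = 0.5 × 5.37 × 0.57² = 0.872 mA, giving V_DS = V_DD − I_D R_D = 8.72 − 0.872 × 15.6 = -4.89 V.
But -4.89 V < V_ov = 0.57 V, so the device is actually in triode.
In triode I_D = k_n[V_ov V_DS − ½ V_DS²] and I_D = (V_DD − V_DS)/R_D. Equating: 41.9 V_DS² − 48.75 V_DS + 8.72 = 0, giving V_DS = 0.221 V (the root below V_ov).
I_D = (8.72 − 0.221) / 15.6 = 0.545 mA.

I_D = 0.545 mA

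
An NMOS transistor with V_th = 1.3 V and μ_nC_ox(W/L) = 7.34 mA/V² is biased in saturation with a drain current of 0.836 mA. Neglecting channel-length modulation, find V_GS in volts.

V_GS = 1.78 V

In saturation I_D = ½ k_n (V_GS − V_th)², so V_GS − V_th = √(2 I_D / k_n) = √(2 × 0.836 / 7.34) = 0.477 V.
V_GS = 1.3 + 0.477 = 1.78 V.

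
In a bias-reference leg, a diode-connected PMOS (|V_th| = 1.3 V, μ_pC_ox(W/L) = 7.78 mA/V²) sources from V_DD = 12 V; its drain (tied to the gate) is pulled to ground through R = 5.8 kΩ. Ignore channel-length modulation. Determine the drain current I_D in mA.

I_D = 1.73 mA

With gate tied to drain, V_SG = V_SD ≥ V_SG − |V_th|, so the device is in saturation.
KCL at the drain: ½ k_p (V_SG − |V_th|)² = (V_DD − V_SG)/R.
Let x = V_SG − 1.3. Then 22.6 x² + x − 10.7 = 0, giving x = 0.667 V (positive root), so V_SG = 1.97 V.
I_D = (V_DD − V_SG)/R = (12 − 1.97) / 5.8 = 1.73 mA.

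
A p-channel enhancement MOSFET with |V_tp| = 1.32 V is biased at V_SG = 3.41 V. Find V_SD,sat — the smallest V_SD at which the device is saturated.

The boundary between triode and saturation is V_SD = V_SG − |V_tp| = V_ov.
V_ov = 3.41 − 1.32 = 2.09 V.

V_SD,sat = 2.09 V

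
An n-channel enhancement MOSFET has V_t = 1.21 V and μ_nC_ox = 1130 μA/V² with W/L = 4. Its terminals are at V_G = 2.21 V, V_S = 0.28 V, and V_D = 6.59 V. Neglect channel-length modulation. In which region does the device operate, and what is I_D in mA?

V_GS = V_G − V_S = 2.21 − 0.28 = 1.93 V; V_DS = V_D − V_S = 6.59 − 0.28 = 6.31 V.
k_n = μ_nC_ox · (W/L) = 4.52 mA/V².
V_ov = V_GS − V_t = 1.93 − 1.21 = 0.72 V.
Since V_DS = 6.31 V ≥ V_ov = 0.72 V, the device is in saturation.
I_D = ½ k_n V_ov² = 0.5 × 4.52 × 0.72² = 1.17 mA.

Saturation; I_D = 1.17 mA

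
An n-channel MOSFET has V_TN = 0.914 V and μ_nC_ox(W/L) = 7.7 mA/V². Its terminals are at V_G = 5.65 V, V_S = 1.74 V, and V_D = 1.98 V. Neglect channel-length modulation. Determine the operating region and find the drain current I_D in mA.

Triode; I_D = 5.31 mA

V_GS = V_G − V_S = 5.65 − 1.74 = 3.91 V; V_DS = V_D − V_S = 1.98 − 1.74 = 0.24 V.
V_ov = V_GS − V_TN = 3.91 − 0.914 = 3 V.
Since V_DS = 0.24 V < V_ov = 3 V, the device is in the triode region.
I_D = k_n [V_ov · V_DS − ½ V_DS²] = 7.7 × [3 × 0.24 − 0.5 × 0.24²] = 5.31 mA.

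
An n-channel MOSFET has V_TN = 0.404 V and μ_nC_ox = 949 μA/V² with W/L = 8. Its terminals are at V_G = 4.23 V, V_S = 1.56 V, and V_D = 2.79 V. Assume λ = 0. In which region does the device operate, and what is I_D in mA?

V_GS = V_G − V_S = 4.23 − 1.56 = 2.67 V; V_DS = V_D − V_S = 2.79 − 1.56 = 1.23 V.
k_n = μ_nC_ox · (W/L) = 7.592 mA/V².
V_ov = V_GS − V_TN = 2.67 − 0.404 = 2.27 V.
Since V_DS = 1.23 V < V_ov = 2.27 V, the device is in the triode region.
I_D = k_n [V_ov · V_DS − ½ V_DS²] = 7.592 × [2.27 × 1.23 − 0.5 × 1.23²] = 15.4 mA.

Triode; I_D = 15.4 mA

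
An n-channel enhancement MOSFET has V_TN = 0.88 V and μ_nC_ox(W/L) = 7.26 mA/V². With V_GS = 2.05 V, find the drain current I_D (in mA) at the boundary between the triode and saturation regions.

At the boundary V_DS = V_ov = V_GS − V_TN = 2.05 − 0.88 = 1.17 V.
I_D = ½ k_n V_ov² = 0.5 × 7.26 × 1.17² = 4.97 mA.

I_D = 4.97 mA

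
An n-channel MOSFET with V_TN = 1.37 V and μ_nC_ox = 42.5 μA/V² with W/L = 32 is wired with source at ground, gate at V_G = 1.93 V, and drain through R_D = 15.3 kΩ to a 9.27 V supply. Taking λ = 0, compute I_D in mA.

I_D = 0.213 mA

V_GS = V_G = 1.93 V, so V_ov = 1.93 − 1.37 = 0.56 V.
k_n = μ_nC_ox · (W/L) = 1.36 mA/V².
Assume saturation: I_D = ½ k_n V_ov² = 0.5 × 1.36 × 0.56² = 0.213 mA, giving V_DS = V_DD − I_D R_D = 9.27 − 0.213 × 15.3 = 6.01 V.
V_DS = 6.01 V ≥ V_ov = 0.56 V, confirming saturation.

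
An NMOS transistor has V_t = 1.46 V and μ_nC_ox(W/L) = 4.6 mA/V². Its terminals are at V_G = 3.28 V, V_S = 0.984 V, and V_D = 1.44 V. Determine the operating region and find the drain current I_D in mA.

V_GS = V_G − V_S = 3.28 − 0.984 = 2.3 V; V_DS = V_D − V_S = 1.44 − 0.984 = 0.456 V.
V_ov = V_GS − V_t = 2.3 − 1.46 = 0.836 V.
Since V_DS = 0.456 V < V_ov = 0.836 V, the device is in the triode region.
I_D = k_n [V_ov · V_DS − ½ V_DS²] = 4.6 × [0.836 × 0.456 − 0.5 × 0.456²] = 1.28 mA.

Triode; I_D = 1.28 mA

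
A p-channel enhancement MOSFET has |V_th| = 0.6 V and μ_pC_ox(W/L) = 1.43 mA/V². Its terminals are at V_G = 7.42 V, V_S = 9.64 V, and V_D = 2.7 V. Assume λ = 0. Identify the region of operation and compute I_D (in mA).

V_SG = V_S − V_G = 9.64 − 7.42 = 2.22 V; V_SD = V_S − V_D = 9.64 − 2.7 = 6.94 V.
V_ov = V_SG − |V_th| = 2.22 − 0.6 = 1.62 V.
Since V_SD = 6.94 V ≥ V_ov = 1.62 V, the device is in saturation.
I_D = ½ k_p V_ov² = 0.5 × 1.43 × 1.62² = 1.88 mA.

Saturation; I_D = 1.88 mA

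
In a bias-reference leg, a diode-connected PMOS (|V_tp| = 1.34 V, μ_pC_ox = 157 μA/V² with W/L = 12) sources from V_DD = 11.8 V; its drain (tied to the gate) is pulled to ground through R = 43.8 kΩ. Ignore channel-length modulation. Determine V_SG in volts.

With gate tied to drain, V_SG = V_SD ≥ V_SG − |V_tp|, so the device is in saturation.
k_p = μ_pC_ox · (W/L) = 1.884 mA/V².
KCL at the drain: ½ k_p (V_SG − |V_tp|)² = (V_DD − V_SG)/R.
Let x = V_SG − 1.34. Then 41.3 x² + x − 10.46 = 0, giving x = 0.492 V (positive root), so V_SG = 1.83 V.
I_D = (V_DD − V_SG)/R = (11.8 − 1.83) / 43.8 = 0.228 mA.

V_SG = 1.83 V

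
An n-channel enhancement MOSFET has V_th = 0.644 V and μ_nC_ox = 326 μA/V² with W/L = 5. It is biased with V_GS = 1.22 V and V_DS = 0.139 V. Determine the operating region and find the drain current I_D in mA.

k_n = μ_nC_ox · (W/L) = 1.63 mA/V².
V_ov = V_GS − V_th = 1.22 − 0.644 = 0.576 V.
Since V_DS = 0.139 V < V_ov = 0.576 V, the device is in the triode region.
I_D = k_n [V_ov · V_DS − ½ V_DS²] = 1.63 × [0.576 × 0.139 − 0.5 × 0.139²] = 0.115 mA.

Triode; I_D = 0.115 mA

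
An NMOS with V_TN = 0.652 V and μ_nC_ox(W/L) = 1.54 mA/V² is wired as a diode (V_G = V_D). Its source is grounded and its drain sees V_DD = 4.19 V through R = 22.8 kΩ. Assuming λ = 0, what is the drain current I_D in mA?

With gate tied to drain, V_GS = V_DS ≥ V_GS − V_TN, so the device is in saturation.
KCL at the drain: ½ k_n (V_GS − V_TN)² = (V_DD − V_GS)/R.
Let x = V_GS − 0.652. Then 17.6 x² + x − 3.538 = 0, giving x = 0.421 V (positive root), so V_GS = 1.07 V.
I_D = (V_DD − V_GS)/R = (4.19 − 1.07) / 22.8 = 0.137 mA.

I_D = 0.137 mA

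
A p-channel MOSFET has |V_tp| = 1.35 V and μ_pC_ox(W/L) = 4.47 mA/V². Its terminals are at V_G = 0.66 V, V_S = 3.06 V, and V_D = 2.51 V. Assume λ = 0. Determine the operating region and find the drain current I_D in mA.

V_SG = V_S − V_G = 3.06 − 0.66 = 2.4 V; V_SD = V_S − V_D = 3.06 − 2.51 = 0.55 V.
V_ov = V_SG − |V_tp| = 2.4 − 1.35 = 1.05 V.
Since V_SD = 0.55 V < V_ov = 1.05 V, the device is in the triode region.
I_D = k_p [V_ov · V_SD − ½ V_SD²] = 4.47 × [1.05 × 0.55 − 0.5 × 0.55²] = 1.91 mA.

Triode; I_D = 1.91 mA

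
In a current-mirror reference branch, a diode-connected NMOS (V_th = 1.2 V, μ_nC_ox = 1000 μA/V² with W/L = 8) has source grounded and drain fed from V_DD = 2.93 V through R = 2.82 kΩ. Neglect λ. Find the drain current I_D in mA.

I_D = 0.489 mA

With gate tied to drain, V_GS = V_DS ≥ V_GS − V_th, so the device is in saturation.
k_n = μ_nC_ox · (W/L) = 8 mA/V².
KCL at the drain: ½ k_n (V_GS − V_th)² = (V_DD − V_GS)/R.
Let x = V_GS − 1.2. Then 11.3 x² + x − 1.73 = 0, giving x = 0.35 V (positive root), so V_GS = 1.55 V.
I_D = (V_DD − V_GS)/R = (2.93 − 1.55) / 2.82 = 0.489 mA.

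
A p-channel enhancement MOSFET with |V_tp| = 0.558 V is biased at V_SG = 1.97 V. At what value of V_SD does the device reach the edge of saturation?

V_SD,sat = 1.41 V

The boundary between triode and saturation is V_SD = V_SG − |V_tp| = V_ov.
V_ov = 1.97 − 0.558 = 1.41 V.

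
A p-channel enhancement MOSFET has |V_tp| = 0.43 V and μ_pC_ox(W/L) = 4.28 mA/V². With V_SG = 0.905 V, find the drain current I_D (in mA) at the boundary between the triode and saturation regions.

I_D = 0.483 mA

At the boundary V_SD = V_ov = V_SG − |V_tp| = 0.905 − 0.43 = 0.475 V.
I_D = ½ k_p V_ov² = 0.5 × 4.28 × 0.475² = 0.483 mA.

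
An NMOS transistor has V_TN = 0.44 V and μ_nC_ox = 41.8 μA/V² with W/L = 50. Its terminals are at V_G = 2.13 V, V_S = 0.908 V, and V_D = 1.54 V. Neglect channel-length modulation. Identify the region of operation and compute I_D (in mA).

V_GS = V_G − V_S = 2.13 − 0.908 = 1.22 V; V_DS = V_D − V_S = 1.54 − 0.908 = 0.632 V.
k_n = μ_nC_ox · (W/L) = 2.09 mA/V².
V_ov = V_GS − V_TN = 1.22 − 0.44 = 0.782 V.
Since V_DS = 0.632 V < V_ov = 0.782 V, the device is in the triode region.
I_D = k_n [V_ov · V_DS − ½ V_DS²] = 2.09 × [0.782 × 0.632 − 0.5 × 0.632²] = 0.616 mA.

Triode; I_D = 0.616 mA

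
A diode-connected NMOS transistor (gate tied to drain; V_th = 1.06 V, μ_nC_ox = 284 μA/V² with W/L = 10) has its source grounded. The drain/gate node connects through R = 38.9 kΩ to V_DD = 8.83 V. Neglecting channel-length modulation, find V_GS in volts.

V_GS = 1.43 V

With gate tied to drain, V_GS = V_DS ≥ V_GS − V_th, so the device is in saturation.
k_n = μ_nC_ox · (W/L) = 2.84 mA/V².
KCL at the drain: ½ k_n (V_GS − V_th)² = (V_DD − V_GS)/R.
Let x = V_GS − 1.06. Then 55.2 x² + x − 7.77 = 0, giving x = 0.366 V (positive root), so V_GS = 1.43 V.
I_D = (V_DD − V_GS)/R = (8.83 − 1.43) / 38.9 = 0.19 mA.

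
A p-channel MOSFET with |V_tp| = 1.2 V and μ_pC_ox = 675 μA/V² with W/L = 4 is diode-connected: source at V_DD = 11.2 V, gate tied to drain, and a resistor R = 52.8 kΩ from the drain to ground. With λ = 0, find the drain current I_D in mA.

With gate tied to drain, V_SG = V_SD ≥ V_SG − |V_tp|, so the device is in saturation.
k_p = μ_pC_ox · (W/L) = 2.7 mA/V².
KCL at the drain: ½ k_p (V_SG − |V_tp|)² = (V_DD − V_SG)/R.
Let x = V_SG − 1.2. Then 71.3 x² + x − 10 = 0, giving x = 0.368 V (positive root), so V_SG = 1.57 V.
I_D = (V_DD − V_SG)/R = (11.2 − 1.57) / 52.8 = 0.182 mA.

I_D = 0.182 mA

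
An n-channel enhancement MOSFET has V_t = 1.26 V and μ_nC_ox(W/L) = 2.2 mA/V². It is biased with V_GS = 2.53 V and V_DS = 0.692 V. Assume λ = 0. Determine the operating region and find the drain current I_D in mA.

V_ov = V_GS − V_t = 2.53 − 1.26 = 1.27 V.
Since V_DS = 0.692 V < V_ov = 1.27 V, the device is in the triode region.
I_D = k_n [V_ov · V_DS − ½ V_DS²] = 2.2 × [1.27 × 0.692 − 0.5 × 0.692²] = 1.41 mA.

Triode; I_D = 1.41 mA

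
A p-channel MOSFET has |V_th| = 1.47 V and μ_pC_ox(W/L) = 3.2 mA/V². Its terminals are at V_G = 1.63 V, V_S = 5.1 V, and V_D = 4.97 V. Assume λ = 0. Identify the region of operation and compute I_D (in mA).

Triode; I_D = 0.805 mA

V_SG = V_S − V_G = 5.1 − 1.63 = 3.47 V; V_SD = V_S − V_D = 5.1 − 4.97 = 0.13 V.
V_ov = V_SG − |V_th| = 3.47 − 1.47 = 2 V.
Since V_SD = 0.13 V < V_ov = 2 V, the device is in the triode region.
I_D = k_p [V_ov · V_SD − ½ V_SD²] = 3.2 × [2 × 0.13 − 0.5 × 0.13²] = 0.805 mA.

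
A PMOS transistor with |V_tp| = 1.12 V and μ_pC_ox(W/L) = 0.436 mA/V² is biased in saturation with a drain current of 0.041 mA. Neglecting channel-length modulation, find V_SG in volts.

V_SG = 1.55 V

In saturation I_D = ½ k_p (V_SG − |V_tp|)², so V_SG − |V_tp| = √(2 I_D / k_p) = √(2 × 0.041 / 0.436) = 0.434 V.
V_SG = 1.12 + 0.434 = 1.55 V.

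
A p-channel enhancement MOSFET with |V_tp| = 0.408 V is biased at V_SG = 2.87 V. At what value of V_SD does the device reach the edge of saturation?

V_SD,sat = 2.46 V

The boundary between triode and saturation is V_SD = V_SG − |V_tp| = V_ov.
V_ov = 2.87 − 0.408 = 2.46 V.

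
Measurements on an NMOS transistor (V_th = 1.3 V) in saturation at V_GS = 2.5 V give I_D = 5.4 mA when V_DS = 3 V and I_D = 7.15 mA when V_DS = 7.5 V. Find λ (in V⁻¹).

λ = 0.0919 V⁻¹

With V_GS fixed, I_D ∝ (1 + λ V_DS) in saturation, so I_D2/I_D1 = (1 + λ V_DS2)/(1 + λ V_DS1).
7.15/5.4 = 1.324 = (1 + 7.5 λ)/(1 + 3 λ).
Solving: λ (I_D1 V_DS2 − I_D2 V_DS1) = I_D2 − I_D1, so λ = (7.15 − 5.4) / (5.4 × 7.5 − 7.15 × 3) = 1.75 / 19 = 0.0919 V⁻¹.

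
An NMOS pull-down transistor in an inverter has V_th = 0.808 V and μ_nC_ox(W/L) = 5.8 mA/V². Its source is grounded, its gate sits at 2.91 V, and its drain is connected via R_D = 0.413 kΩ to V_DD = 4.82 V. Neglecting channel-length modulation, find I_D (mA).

I_D = 9.26 mA

V_GS = V_G = 2.91 V, so V_ov = 2.91 − 0.808 = 2.1 V.
Assume saturation: I_D = ½ k_n V_ov² = 0.5 × 5.8 × 2.1² = 12.8 mA, giving V_DS = V_DD − I_D R_D = 4.82 − 12.8 × 0.413 = -0.472 V.
But -0.472 V < V_ov = 2.1 V, so the device is actually in triode.
In triode I_D = k_n[V_ov V_DS − ½ V_DS²] and I_D = (V_DD − V_DS)/R_D. Equating: 1.2 V_DS² − 6.035 V_DS + 4.82 = 0, giving V_DS = 0.995 V (the root below V_ov).
I_D = (4.82 − 0.995) / 0.413 = 9.26 mA.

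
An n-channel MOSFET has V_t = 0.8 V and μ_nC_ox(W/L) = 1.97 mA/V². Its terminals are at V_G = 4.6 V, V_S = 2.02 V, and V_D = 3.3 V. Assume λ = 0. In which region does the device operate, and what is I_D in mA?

V_GS = V_G − V_S = 4.6 − 2.02 = 2.58 V; V_DS = V_D − V_S = 3.3 − 2.02 = 1.28 V.
V_ov = V_GS − V_t = 2.58 − 0.8 = 1.78 V.
Since V_DS = 1.28 V < V_ov = 1.78 V, the device is in the triode region.
I_D = k_n [V_ov · V_DS − ½ V_DS²] = 1.97 × [1.78 × 1.28 − 0.5 × 1.28²] = 2.87 mA.

Triode; I_D = 2.87 mA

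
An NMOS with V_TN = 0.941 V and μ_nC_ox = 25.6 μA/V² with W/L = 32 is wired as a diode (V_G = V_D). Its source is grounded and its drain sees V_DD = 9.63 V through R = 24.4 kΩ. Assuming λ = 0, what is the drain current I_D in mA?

With gate tied to drain, V_GS = V_DS ≥ V_GS − V_TN, so the device is in saturation.
k_n = μ_nC_ox · (W/L) = 0.8192 mA/V².
KCL at the drain: ½ k_n (V_GS − V_TN)² = (V_DD − V_GS)/R.
Let x = V_GS − 0.941. Then 9.99 x² + x − 8.689 = 0, giving x = 0.884 V (positive root), so V_GS = 1.82 V.
I_D = (V_DD − V_GS)/R = (9.63 − 1.82) / 24.4 = 0.32 mA.

I_D = 0.320 mA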